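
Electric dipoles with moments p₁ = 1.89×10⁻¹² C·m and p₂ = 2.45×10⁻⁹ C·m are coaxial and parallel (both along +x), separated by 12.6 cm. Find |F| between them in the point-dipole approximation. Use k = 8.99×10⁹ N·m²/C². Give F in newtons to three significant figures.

F ≈ 9.91×10⁻⁷ N

On-axis field of dipole 1 at distance r: E = 2kp₁/r³. Force on dipole 2 is F = p₂·dE/dr (gradient along axis).
dE/dr = −6kp₁/r⁴, so |F| = 6kp₁p₂/r⁴ (attractive for aligned moments).
F = 6(8.99×10⁹)(1.89×10⁻¹²)(2.45×10⁻⁹)/(0.126)⁴ = 9.910×10⁻⁷ N.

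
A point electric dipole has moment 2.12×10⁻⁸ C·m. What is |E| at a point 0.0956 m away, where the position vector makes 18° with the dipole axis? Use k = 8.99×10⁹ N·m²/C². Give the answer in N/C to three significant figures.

At angle θ the dipole field magnitude is E = (kp/r³)·√(1 + 3cos²θ).
kp/r³ = (8.99×10⁹)(2.12×10⁻⁸) / (0.0956)³ = 2.181×10⁵ N/C.
√(1 + 3cos²18°) = √(1 + 3·0.9045) = √3.7135 ≈ 1.9271.
E ≈ 2.181×10⁵ × 1.927 = 4.204×10⁵ N/C.

E ≈ 4.20×10⁵ N/C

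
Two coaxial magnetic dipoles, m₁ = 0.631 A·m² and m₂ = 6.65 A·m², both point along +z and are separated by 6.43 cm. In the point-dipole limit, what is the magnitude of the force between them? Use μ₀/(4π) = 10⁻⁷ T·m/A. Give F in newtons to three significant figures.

F ≈ 0.147 N

On-axis B of dipole 1: B = (μ₀/4π)·2m₁/r³. Force on dipole 2: F = m₂·dB/dr.
dB/dr = −(μ₀/4π)·6m₁/r⁴, so |F| = (μ₀/4π)·6m₁m₂/r⁴.
F = 6(10⁻⁷)(0.631)(6.65)/(0.0643)⁴ = 0.1473 N.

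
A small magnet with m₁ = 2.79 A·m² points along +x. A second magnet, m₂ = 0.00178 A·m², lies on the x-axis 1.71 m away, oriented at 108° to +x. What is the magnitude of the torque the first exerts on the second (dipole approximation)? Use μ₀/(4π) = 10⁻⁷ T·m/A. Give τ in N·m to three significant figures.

Dipole B is on the axis of dipole A, so B₁ there is axial: B₁ = (μ₀/4π)·2m₁/r³ along +x.
B₁ = 2(10⁻⁷)(2.79)/(1.71)³ = 1.116×10⁻⁷ T.
τ = m₂ B₁ sinθ.
τ = (0.00178)(1.116×10⁻⁷)·sin108° = 1.889×10⁻¹⁰ N·m.

τ ≈ 1.89×10⁻¹⁰ N·m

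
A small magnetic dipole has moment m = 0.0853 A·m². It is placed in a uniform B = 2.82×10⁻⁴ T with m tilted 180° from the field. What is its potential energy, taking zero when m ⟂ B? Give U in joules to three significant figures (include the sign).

U ≈ 2.41×10⁻⁵ J

U = −m·B = −mB cosθ.
U = −(0.0853)(2.82×10⁻⁴)·cos180° = 2.405×10⁻⁵ J.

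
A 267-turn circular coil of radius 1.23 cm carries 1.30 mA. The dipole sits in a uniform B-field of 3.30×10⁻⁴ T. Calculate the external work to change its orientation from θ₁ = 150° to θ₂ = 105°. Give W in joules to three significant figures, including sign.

W ≈ -3.31×10⁻⁸ J

m = NIA = NIπa² = 267·(0.00130)·π·(0.0123)² = 1.65×10⁻⁴ A·m².
W_ext = ΔU = −mB cosθ₂ + mB cosθ₁ = mB(cosθ₁ − cosθ₂).
W = (1.65×10⁻⁴)(3.30×10⁻⁴)·(cos150° − cos105°) = (5.445×10⁻⁸)·(-0.6072) = -3.306×10⁻⁸ J.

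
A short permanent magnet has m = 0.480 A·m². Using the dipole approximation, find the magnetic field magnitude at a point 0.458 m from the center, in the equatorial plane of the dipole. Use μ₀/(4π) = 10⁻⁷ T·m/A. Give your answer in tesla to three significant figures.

In the equatorial plane B = (μ₀/4π)·m/r³ (half the axial value).
B = (10⁻⁷)·(0.480) / (0.458)³ = 4.996×10⁻⁷ T.

B ≈ 5.00×10⁻⁷ T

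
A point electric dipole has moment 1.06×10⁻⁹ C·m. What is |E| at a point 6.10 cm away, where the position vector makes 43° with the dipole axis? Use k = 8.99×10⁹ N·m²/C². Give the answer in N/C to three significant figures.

E ≈ 6.78×10⁴ N/C

At angle θ the dipole field magnitude is E = (kp/r³)·√(1 + 3cos²θ).
kp/r³ = (8.99×10⁹)(1.06×10⁻⁹) / (0.0610)³ = 4.198×10⁴ N/C.
√(1 + 3cos²43°) = √(1 + 3·0.5349) = √2.6046 ≈ 1.6139.
E ≈ 4.198×10⁴ × 1.614 = 6.776×10⁴ N/C.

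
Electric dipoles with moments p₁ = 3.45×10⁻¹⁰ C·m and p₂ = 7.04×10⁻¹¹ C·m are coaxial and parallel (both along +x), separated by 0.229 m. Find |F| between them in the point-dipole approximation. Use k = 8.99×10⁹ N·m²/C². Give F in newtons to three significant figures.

On-axis field of dipole 1 at distance r: E = 2kp₁/r³. Force on dipole 2 is F = p₂·dE/dr (gradient along axis).
dE/dr = −6kp₁/r⁴, so |F| = 6kp₁p₂/r⁴ (attractive for aligned moments).
F = 6(8.99×10⁹)(3.45×10⁻¹⁰)(7.04×10⁻¹¹)/(0.229)⁴ = 4.764×10⁻⁷ N.

F ≈ 4.76×10⁻⁷ N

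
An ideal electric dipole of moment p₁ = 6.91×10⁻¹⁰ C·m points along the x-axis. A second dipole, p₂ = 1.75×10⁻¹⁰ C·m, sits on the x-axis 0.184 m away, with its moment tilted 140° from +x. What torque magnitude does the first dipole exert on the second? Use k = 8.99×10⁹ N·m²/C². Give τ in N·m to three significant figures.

The second dipole sits on the axis of the first, so the field there is axial: E₁ = 2kp₁/r³ along +x.
E₁ = 2(8.99×10⁹)(6.91×10⁻¹⁰)/(0.184)³ = 1994 N/C.
Torque on the second dipole: τ = p₂ E₁ sinθ.
τ = (1.75×10⁻¹⁰)(1994)·sin140° = 2.243×10⁻⁷ N·m.

τ ≈ 2.24×10⁻⁷ N·m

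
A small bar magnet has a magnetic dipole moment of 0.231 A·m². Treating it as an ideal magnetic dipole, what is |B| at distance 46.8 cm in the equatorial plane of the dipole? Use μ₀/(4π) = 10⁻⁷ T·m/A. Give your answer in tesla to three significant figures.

B ≈ 2.25×10⁻⁷ T

In the equatorial plane B = (μ₀/4π)·m/r³ (half the axial value).
B = (10⁻⁷)·(0.231) / (0.468)³ = 2.254×10⁻⁷ T.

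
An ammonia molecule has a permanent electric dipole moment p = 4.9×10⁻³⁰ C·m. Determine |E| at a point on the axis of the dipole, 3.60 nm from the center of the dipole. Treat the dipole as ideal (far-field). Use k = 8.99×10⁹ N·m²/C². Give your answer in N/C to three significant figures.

On the dipole axis E = 2kp/r³.
E = 2·(8.99×10⁹)(4.90×10⁻³⁰) / (3.60×10⁻⁹)³ = 1.888×10⁶ N/C.

E ≈ 1.89×10⁶ N/C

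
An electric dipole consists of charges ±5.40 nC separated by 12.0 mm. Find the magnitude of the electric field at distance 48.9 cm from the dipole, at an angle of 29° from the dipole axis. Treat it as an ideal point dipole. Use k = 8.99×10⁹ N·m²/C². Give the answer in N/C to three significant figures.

E ≈ 9.04 N/C

Dipole moment p = qd = (5.40×10⁻⁹ C)(0.0120 m) = 6.48×10⁻¹¹ C·m.
At angle θ the dipole field magnitude is E = (kp/r³)·√(1 + 3cos²θ).
kp/r³ = (8.99×10⁹)(6.48×10⁻¹¹) / (0.489)³ = 4.982 N/C.
√(1 + 3cos²29°) = √(1 + 3·0.7650) = √3.2949 ≈ 1.8152.
E ≈ 4.982 × 1.815 = 9.043 N/C.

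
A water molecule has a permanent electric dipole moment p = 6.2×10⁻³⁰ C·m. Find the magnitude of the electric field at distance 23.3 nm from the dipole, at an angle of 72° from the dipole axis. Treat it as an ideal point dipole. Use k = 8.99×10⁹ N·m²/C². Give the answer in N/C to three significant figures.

E ≈ 5000 N/C

At angle θ the dipole field magnitude is E = (kp/r³)·√(1 + 3cos²θ).
kp/r³ = (8.99×10⁹)(6.20×10⁻³⁰) / (2.33×10⁻⁸)³ = 4406 N/C.
√(1 + 3cos²72°) = √(1 + 3·0.0955) = √1.2865 ≈ 1.1342.
E ≈ 4406 × 1.134 = 4998 N/C.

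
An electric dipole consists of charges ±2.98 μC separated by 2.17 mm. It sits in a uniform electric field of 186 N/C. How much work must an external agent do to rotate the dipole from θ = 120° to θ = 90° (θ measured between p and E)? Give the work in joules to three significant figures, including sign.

Dipole moment p = qd = (2.98×10⁻⁶ C)(0.00217 m) = 6.467×10⁻⁹ C·m.
W_ext = ΔU = U(θ₂) − U(θ₁) = −pE cosθ₂ − (−pE cosθ₁) = pE(cosθ₁ − cosθ₂).
W = (6.467×10⁻⁹)(186)·(cos120° − cos90°) = (1.203×10⁻⁶)·(-0.5000) = -6.014×10⁻⁷ J.

W ≈ -6.01×10⁻⁷ J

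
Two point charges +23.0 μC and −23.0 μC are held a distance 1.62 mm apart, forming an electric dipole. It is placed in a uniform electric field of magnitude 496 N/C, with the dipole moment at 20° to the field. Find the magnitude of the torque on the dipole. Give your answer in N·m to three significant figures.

τ ≈ 6.32×10⁻⁶ N·m

Dipole moment p = qd = (2.30×10⁻⁵ C)(0.00162 m) = 3.726×10⁻⁸ C·m.
Torque on an electric dipole: τ = pE sinθ.
τ = (3.726×10⁻⁸)(496)·sin20° = 6.321×10⁻⁶ N·m.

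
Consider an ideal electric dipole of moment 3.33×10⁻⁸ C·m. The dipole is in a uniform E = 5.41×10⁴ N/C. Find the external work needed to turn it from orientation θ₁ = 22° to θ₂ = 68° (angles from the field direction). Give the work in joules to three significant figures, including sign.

W ≈ 9.95×10⁻⁴ J

W_ext = ΔU = U(θ₂) − U(θ₁) = −pE cosθ₂ − (−pE cosθ₁) = pE(cosθ₁ − cosθ₂).
W = (3.33×10⁻⁸)(5.41×10⁴)·(cos22° − cos68°) = (0.001802)·(+0.5526) = 9.955×10⁻⁴ J.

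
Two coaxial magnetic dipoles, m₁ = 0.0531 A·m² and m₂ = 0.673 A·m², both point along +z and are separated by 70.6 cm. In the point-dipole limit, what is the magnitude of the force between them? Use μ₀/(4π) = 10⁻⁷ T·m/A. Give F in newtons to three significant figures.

F ≈ 8.63×10⁻⁸ N

On-axis B of dipole 1: B = (μ₀/4π)·2m₁/r³. Force on dipole 2: F = m₂·dB/dr.
dB/dr = −(μ₀/4π)·6m₁/r⁴, so |F| = (μ₀/4π)·6m₁m₂/r⁴.
F = 6(10⁻⁷)(0.0531)(0.673)/(0.706)⁴ = 8.631×10⁻⁸ N.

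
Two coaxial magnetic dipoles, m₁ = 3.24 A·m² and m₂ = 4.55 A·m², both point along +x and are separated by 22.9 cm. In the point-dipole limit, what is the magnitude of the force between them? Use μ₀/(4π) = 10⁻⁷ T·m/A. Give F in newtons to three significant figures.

On-axis B of dipole 1: B = (μ₀/4π)·2m₁/r³. Force on dipole 2: F = m₂·dB/dr.
dB/dr = −(μ₀/4π)·6m₁/r⁴, so |F| = (μ₀/4π)·6m₁m₂/r⁴.
F = 6(10⁻⁷)(3.24)(4.55)/(0.229)⁴ = 0.003216 N.

F ≈ 0.00322 N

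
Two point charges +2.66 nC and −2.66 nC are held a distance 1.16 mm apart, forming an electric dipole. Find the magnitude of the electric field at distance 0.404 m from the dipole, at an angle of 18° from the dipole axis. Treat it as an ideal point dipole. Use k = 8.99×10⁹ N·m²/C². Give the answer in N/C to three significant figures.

Dipole moment p = qd = (2.66×10⁻⁹ C)(0.00116 m) = 3.086×10⁻¹² C·m.
At angle θ the dipole field magnitude is E = (kp/r³)·√(1 + 3cos²θ).
kp/r³ = (8.99×10⁹)(3.086×10⁻¹²) / (0.404)³ = 0.4207 N/C.
√(1 + 3cos²18°) = √(1 + 3·0.9045) = √3.7135 ≈ 1.9271.
E ≈ 0.4207 × 1.927 = 0.8108 N/C.

E ≈ 0.811 N/C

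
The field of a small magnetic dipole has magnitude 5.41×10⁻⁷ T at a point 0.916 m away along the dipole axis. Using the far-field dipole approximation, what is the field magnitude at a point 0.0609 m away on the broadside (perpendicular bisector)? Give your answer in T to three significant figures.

B ≈ 9.20×10⁻⁴ T

Dipole fields scale as 1/r³ in the far field.
The axial field is twice the equatorial field at the same r, so the geometry factor is 1/2.
B₂ = B₁ · (1/2) · (r₁/r₂)³ = 5.41×10⁻⁷ · 0.5 · (0.916/0.0609)³.
(r₁/r₂)³ = (15.04)³ = 3403.
B₂ ≈ 9.205×10⁻⁴ T.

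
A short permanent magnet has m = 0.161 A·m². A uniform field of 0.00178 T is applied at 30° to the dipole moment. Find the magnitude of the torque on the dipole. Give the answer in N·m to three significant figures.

τ ≈ 1.43×10⁻⁴ N·m

Torque on a magnetic dipole: τ = mB sinθ.
τ = (0.161)(0.00178)·sin30° = 1.433×10⁻⁴ N·m.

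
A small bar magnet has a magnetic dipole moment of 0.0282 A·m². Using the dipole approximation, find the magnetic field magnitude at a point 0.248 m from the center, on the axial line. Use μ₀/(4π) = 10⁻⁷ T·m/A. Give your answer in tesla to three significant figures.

On axis B = (μ₀/4π)·2m/r³.
B = 2·(10⁻⁷)·(0.0282) / (0.248)³ = 3.698×10⁻⁷ T.

B ≈ 3.70×10⁻⁷ T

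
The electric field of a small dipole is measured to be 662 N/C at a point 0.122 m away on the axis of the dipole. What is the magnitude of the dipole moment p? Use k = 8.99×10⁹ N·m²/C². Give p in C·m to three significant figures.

On axis E = 2kp/r³, so p = Er³/(2k).
p = (662)·(0.122)³ / (2·8.99×10⁹) = 6.686×10⁻¹¹ C·m.

p ≈ 6.69×10⁻¹¹ C·m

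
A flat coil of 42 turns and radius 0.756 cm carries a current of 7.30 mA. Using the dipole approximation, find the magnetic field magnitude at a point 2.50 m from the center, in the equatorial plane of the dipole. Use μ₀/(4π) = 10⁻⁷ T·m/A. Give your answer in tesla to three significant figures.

B ≈ 3.52×10⁻¹³ T

m = NIA = NIπa² = 42·(0.00730)·π·(0.00756)² = 5.505×10⁻⁵ A·m².
In the equatorial plane B = (μ₀/4π)·m/r³ (half the axial value).
B = (10⁻⁷)·(5.505×10⁻⁵) / (2.50)³ = 3.523×10⁻¹³ T.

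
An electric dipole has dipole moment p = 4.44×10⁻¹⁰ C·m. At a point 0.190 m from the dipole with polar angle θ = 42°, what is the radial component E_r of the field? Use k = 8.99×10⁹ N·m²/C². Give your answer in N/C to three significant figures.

E_r ≈ 865 N/C

For a dipole, E_r = (2kp cosθ)/r³.
kp/r³ = (8.99×10⁹)(4.44×10⁻¹⁰)/(0.190)³ = 581.9 N/C.
E_r = 2·581.9·cos42° = 864.9 N/C.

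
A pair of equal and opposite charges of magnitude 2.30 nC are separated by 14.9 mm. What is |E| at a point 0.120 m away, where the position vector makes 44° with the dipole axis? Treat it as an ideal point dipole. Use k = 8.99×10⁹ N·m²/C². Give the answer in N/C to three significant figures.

Dipole moment p = qd = (2.30×10⁻⁹ C)(0.0149 m) = 3.427×10⁻¹¹ C·m.
At angle θ the dipole field magnitude is E = (kp/r³)·√(1 + 3cos²θ).
kp/r³ = (8.99×10⁹)(3.427×10⁻¹¹) / (0.120)³ = 178.3 N/C.
√(1 + 3cos²44°) = √(1 + 3·0.5174) = √2.5523 ≈ 1.5976.
E ≈ 178.3 × 1.598 = 284.8 N/C.

E ≈ 285 N/C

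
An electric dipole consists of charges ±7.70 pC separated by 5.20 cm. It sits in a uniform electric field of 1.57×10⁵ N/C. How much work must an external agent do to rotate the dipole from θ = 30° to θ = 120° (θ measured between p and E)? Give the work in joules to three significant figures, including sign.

Dipole moment p = qd = (7.70×10⁻¹² C)(0.0520 m) = 4.004×10⁻¹³ C·m.
W_ext = ΔU = U(θ₂) − U(θ₁) = −pE cosθ₂ − (−pE cosθ₁) = pE(cosθ₁ − cosθ₂).
W = (4.004×10⁻¹³)(1.57×10⁵)·(cos30° − cos120°) = (6.286×10⁻⁸)·(+1.3660) = 8.587×10⁻⁸ J.

W ≈ 8.59×10⁻⁸ J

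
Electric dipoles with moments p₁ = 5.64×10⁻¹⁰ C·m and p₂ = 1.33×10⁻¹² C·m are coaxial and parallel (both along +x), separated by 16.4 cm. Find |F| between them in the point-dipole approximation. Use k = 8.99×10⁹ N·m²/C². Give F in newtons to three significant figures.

On-axis field of dipole 1 at distance r: E = 2kp₁/r³. Force on dipole 2 is F = p₂·dE/dr (gradient along axis).
dE/dr = −6kp₁/r⁴, so |F| = 6kp₁p₂/r⁴ (attractive for aligned moments).
F = 6(8.99×10⁹)(5.64×10⁻¹⁰)(1.33×10⁻¹²)/(0.164)⁴ = 5.593×10⁻⁸ N.

F ≈ 5.59×10⁻⁸ N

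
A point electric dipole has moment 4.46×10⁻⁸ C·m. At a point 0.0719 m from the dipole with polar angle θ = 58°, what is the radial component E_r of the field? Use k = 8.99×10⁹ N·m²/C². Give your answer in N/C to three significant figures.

E_r ≈ 1.14×10⁶ N/C

For a dipole, E_r = (2kp cosθ)/r³.
kp/r³ = (8.99×10⁹)(4.46×10⁻⁸)/(0.0719)³ = 1.079×10⁶ N/C.
E_r = 2·1.079×10⁶·cos58° = 1.143×10⁶ N/C.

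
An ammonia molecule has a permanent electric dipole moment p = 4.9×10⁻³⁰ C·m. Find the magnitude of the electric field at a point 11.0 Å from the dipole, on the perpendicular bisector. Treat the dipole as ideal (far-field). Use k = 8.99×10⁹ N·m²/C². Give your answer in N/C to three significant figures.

In the equatorial plane E = kp/r³.
E = (8.99×10⁹)(4.90×10⁻³⁰) / (1.10×10⁻⁹)³ = 3.310×10⁷ N/C.

E ≈ 3.31×10⁷ N/C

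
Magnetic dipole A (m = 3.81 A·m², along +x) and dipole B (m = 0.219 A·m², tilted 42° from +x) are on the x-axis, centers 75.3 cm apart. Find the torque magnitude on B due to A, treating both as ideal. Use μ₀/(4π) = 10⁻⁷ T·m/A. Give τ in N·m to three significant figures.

τ ≈ 2.62×10⁻⁷ N·m

Dipole B is on the axis of dipole A, so B₁ there is axial: B₁ = (μ₀/4π)·2m₁/r³ along +x.
B₁ = 2(10⁻⁷)(3.81)/(0.753)³ = 1.785×10⁻⁶ T.
τ = m₂ B₁ sinθ.
τ = (0.219)(1.785×10⁻⁶)·sin42° = 2.615×10⁻⁷ N·m.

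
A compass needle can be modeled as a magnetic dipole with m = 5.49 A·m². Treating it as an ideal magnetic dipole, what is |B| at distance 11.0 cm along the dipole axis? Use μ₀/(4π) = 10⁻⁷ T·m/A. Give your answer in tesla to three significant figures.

B ≈ 8.25×10⁻⁴ T

On axis B = (μ₀/4π)·2m/r³.
B = 2·(10⁻⁷)·(5.49) / (0.110)³ = 8.249×10⁻⁴ T.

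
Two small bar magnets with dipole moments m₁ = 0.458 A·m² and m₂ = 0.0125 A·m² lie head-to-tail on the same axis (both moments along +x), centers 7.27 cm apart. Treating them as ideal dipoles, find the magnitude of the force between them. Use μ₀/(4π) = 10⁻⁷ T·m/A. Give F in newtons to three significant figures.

On-axis B of dipole 1: B = (μ₀/4π)·2m₁/r³. Force on dipole 2: F = m₂·dB/dr.
dB/dr = −(μ₀/4π)·6m₁/r⁴, so |F| = (μ₀/4π)·6m₁m₂/r⁴.
F = 6(10⁻⁷)(0.458)(0.0125)/(0.0727)⁴ = 1.230×10⁻⁴ N.

F ≈ 1.23×10⁻⁴ N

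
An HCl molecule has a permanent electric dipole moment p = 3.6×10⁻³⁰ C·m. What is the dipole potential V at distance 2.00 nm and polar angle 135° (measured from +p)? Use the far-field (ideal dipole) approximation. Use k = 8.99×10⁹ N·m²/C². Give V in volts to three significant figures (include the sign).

V ≈ -0.00572 V

The dipole potential is V = kp cosθ / r².
V = (8.99×10⁹)(3.60×10⁻³⁰)·cos135° / (2.00×10⁻⁹)² = -0.005721 V.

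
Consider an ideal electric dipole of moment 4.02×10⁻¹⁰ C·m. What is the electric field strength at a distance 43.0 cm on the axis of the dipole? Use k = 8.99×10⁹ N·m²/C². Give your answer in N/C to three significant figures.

On the dipole axis E = 2kp/r³.
E = 2·(8.99×10⁹)(4.02×10⁻¹⁰) / (0.430)³ = 90.91 N/C.

E ≈ 90.9 N/C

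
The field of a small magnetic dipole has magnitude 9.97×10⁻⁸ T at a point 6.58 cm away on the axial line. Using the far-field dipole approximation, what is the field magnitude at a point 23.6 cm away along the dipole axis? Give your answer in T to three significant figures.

B ≈ 2.16×10⁻⁹ T

Dipole fields scale as 1/r³ in the far field; the geometry is the same at both points.
B₂ = B₁ · (r₁/r₂)³ = 9.97×10⁻⁸ · (6.58/23.6)³.
(r₁/r₂)³ = (0.2788)³ = 0.02167.
B₂ ≈ 2.161×10⁻⁹ T.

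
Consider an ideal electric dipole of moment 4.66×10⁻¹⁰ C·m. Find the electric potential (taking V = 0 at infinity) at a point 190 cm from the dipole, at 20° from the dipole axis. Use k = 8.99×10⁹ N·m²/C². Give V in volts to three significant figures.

V ≈ 1.09 V

The dipole potential is V = kp cosθ / r².
V = (8.99×10⁹)(4.66×10⁻¹⁰)·cos20° / (1.90)² = 1.090 V.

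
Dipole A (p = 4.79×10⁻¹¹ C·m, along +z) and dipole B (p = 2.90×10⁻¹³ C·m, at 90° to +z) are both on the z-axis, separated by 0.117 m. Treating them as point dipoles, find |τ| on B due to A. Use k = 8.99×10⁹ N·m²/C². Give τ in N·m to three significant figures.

The second dipole sits on the axis of the first, so the field there is axial: E₁ = 2kp₁/r³ along +z.
E₁ = 2(8.99×10⁹)(4.79×10⁻¹¹)/(0.117)³ = 537.7 N/C.
Torque on the second dipole: τ = p₂ E₁ sinθ.
τ = (2.90×10⁻¹³)(537.7)·sin90° = 1.559×10⁻¹⁰ N·m.

τ ≈ 1.56×10⁻¹⁰ N·m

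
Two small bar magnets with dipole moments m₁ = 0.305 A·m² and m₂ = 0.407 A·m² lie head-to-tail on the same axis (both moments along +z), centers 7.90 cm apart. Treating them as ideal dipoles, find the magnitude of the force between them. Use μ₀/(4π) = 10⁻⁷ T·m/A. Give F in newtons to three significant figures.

F ≈ 0.00191 N

On-axis B of dipole 1: B = (μ₀/4π)·2m₁/r³. Force on dipole 2: F = m₂·dB/dr.
dB/dr = −(μ₀/4π)·6m₁/r⁴, so |F| = (μ₀/4π)·6m₁m₂/r⁴.
F = 6(10⁻⁷)(0.305)(0.407)/(0.0790)⁴ = 0.001912 N.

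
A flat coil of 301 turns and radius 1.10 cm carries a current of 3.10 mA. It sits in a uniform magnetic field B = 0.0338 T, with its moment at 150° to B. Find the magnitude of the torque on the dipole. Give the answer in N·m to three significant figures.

τ ≈ 5.99×10⁻⁶ N·m

m = NIA = NIπa² = 301·(0.00310)·π·(0.0110)² = 3.547×10⁻⁴ A·m².
Torque on a magnetic dipole: τ = mB sinθ.
τ = (3.547×10⁻⁴)(0.0338)·sin150° = 5.994×10⁻⁶ N·m.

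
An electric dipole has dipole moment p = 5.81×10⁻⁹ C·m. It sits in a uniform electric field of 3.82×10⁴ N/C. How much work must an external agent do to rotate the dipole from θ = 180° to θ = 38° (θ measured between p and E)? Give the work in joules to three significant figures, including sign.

W_ext = ΔU = U(θ₂) − U(θ₁) = −pE cosθ₂ − (−pE cosθ₁) = pE(cosθ₁ − cosθ₂).
W = (5.81×10⁻⁹)(3.82×10⁴)·(cos180° − cos38°) = (2.219×10⁻⁴)·(-1.7880) = -3.968×10⁻⁴ J.

W ≈ -3.97×10⁻⁴ J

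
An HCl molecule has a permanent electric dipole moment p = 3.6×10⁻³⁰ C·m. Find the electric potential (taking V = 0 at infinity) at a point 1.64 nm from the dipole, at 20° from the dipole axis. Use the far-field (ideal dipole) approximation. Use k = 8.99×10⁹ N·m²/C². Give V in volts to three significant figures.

The dipole potential is V = kp cosθ / r².
V = (8.99×10⁹)(3.60×10⁻³⁰)·cos20° / (1.64×10⁻⁹)² = 0.01131 V.

V ≈ 0.0113 V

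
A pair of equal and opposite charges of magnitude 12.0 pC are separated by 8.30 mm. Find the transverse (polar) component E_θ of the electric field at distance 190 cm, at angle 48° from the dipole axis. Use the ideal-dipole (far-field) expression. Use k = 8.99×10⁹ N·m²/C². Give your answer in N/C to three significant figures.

Dipole moment p = qd = (1.20×10⁻¹¹ C)(0.00830 m) = 9.96×10⁻¹⁴ C·m.
For a dipole, E_θ = (kp sinθ)/r³.
kp/r³ = (8.99×10⁹)(9.96×10⁻¹⁴)/(1.90)³ = 1.305×10⁻⁴ N/C.
E_θ = 1.305×10⁻⁴·sin48° = 9.701×10⁻⁵ N/C.

E_θ ≈ 9.70×10⁻⁵ N/C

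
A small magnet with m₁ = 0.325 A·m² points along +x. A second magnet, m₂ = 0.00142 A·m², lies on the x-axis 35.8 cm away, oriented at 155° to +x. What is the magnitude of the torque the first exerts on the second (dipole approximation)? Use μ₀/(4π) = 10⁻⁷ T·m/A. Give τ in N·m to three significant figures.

Dipole B is on the axis of dipole A, so B₁ there is axial: B₁ = (μ₀/4π)·2m₁/r³ along +x.
B₁ = 2(10⁻⁷)(0.325)/(0.358)³ = 1.417×10⁻⁶ T.
τ = m₂ B₁ sinθ.
τ = (0.00142)(1.417×10⁻⁶)·sin155° = 8.502×10⁻¹⁰ N·m.

τ ≈ 8.50×10⁻¹⁰ N·m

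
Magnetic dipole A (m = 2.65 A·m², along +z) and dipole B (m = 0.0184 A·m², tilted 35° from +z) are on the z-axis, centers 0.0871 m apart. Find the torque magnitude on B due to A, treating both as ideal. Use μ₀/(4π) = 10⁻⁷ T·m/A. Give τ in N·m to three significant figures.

Dipole B is on the axis of dipole A, so B₁ there is axial: B₁ = (μ₀/4π)·2m₁/r³ along +z.
B₁ = 2(10⁻⁷)(2.65)/(0.0871)³ = 8.021×10⁻⁴ T.
τ = m₂ B₁ sinθ.
τ = (0.0184)(8.021×10⁻⁴)·sin35° = 8.465×10⁻⁶ N·m.

τ ≈ 8.47×10⁻⁶ N·m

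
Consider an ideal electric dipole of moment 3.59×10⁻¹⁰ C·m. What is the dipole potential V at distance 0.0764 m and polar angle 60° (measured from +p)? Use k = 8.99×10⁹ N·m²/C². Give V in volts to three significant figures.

The dipole potential is V = kp cosθ / r².
V = (8.99×10⁹)(3.59×10⁻¹⁰)·cos60° / (0.0764)² = 276.5 V.

V ≈ 276 V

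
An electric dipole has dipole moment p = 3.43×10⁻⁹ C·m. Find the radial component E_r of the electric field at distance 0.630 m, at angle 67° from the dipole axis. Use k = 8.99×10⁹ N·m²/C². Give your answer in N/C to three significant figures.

E_r ≈ 96.4 N/C

For a dipole, E_r = (2kp cosθ)/r³.
kp/r³ = (8.99×10⁹)(3.43×10⁻⁹)/(0.630)³ = 123.3 N/C.
E_r = 2·123.3·cos67° = 96.37 N/C.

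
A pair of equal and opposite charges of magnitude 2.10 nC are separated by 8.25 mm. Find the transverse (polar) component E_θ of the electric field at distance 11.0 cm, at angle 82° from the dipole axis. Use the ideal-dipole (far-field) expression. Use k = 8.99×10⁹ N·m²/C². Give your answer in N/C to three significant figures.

E_θ ≈ 116 N/C

Dipole moment p = qd = (2.10×10⁻⁹ C)(0.00825 m) = 1.733×10⁻¹¹ C·m.
For a dipole, E_θ = (kp sinθ)/r³.
kp/r³ = (8.99×10⁹)(1.733×10⁻¹¹)/(0.110)³ = 117.1 N/C.
E_θ = 117.1·sin82° = 115.9 N/C.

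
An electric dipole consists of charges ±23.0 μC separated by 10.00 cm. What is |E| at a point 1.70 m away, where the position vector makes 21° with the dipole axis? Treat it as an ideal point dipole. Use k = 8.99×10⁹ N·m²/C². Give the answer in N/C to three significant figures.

E ≈ 8000 N/C

Dipole moment p = qd = (2.30×10⁻⁵ C)(0.100 m) = 2.30×10⁻⁶ C·m.
At angle θ the dipole field magnitude is E = (kp/r³)·√(1 + 3cos²θ).
kp/r³ = (8.99×10⁹)(2.30×10⁻⁶) / (1.70)³ = 4209 N/C.
√(1 + 3cos²21°) = √(1 + 3·0.8716) = √3.6147 ≈ 1.9012.
E ≈ 4209 × 1.901 = 8002 N/C.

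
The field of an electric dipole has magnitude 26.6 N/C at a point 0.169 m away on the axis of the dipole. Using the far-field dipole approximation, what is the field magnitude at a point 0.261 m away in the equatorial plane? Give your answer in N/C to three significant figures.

Dipole fields scale as 1/r³ in the far field.
The axial field is twice the equatorial field at the same r, so the geometry factor is 1/2.
E₂ = E₁ · (1/2) · (r₁/r₂)³ = 26.6 · 0.5 · (0.169/0.261)³.
(r₁/r₂)³ = (0.6475)³ = 0.2715.
E₂ ≈ 3.611 N/C.

E ≈ 3.61 N/C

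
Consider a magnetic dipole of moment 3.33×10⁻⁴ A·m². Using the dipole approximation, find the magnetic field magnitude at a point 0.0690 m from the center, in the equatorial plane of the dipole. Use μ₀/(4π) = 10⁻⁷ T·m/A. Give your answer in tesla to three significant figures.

In the equatorial plane B = (μ₀/4π)·m/r³ (half the axial value).
B = (10⁻⁷)·(3.33×10⁻⁴) / (0.0690)³ = 1.014×10⁻⁷ T.

B ≈ 1.01×10⁻⁷ T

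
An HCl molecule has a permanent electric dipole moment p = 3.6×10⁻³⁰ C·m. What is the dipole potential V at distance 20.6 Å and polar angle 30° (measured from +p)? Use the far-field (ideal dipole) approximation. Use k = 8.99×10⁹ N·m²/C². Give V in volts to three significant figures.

The dipole potential is V = kp cosθ / r².
V = (8.99×10⁹)(3.60×10⁻³⁰)·cos30° / (2.06×10⁻⁹)² = 0.006605 V.

V ≈ 0.00660 V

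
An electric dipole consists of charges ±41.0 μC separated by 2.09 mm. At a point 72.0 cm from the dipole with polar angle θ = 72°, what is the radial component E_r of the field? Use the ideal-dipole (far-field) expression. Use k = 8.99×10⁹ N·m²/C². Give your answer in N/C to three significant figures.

E_r ≈ 1280 N/C

Dipole moment p = qd = (4.10×10⁻⁵ C)(0.00209 m) = 8.569×10⁻⁸ C·m.
For a dipole, E_r = (2kp cosθ)/r³.
kp/r³ = (8.99×10⁹)(8.569×10⁻⁸)/(0.720)³ = 2064 N/C.
E_r = 2·2064·cos72° = 1276 N/C.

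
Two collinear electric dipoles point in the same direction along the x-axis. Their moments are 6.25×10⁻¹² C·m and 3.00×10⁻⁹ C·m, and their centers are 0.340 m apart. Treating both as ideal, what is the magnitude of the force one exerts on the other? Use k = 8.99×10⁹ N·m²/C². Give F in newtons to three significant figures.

F ≈ 7.57×10⁻⁸ N

On-axis field of dipole 1 at distance r: E = 2kp₁/r³. Force on dipole 2 is F = p₂·dE/dr (gradient along axis).
dE/dr = −6kp₁/r⁴, so |F| = 6kp₁p₂/r⁴ (attractive for aligned moments).
F = 6(8.99×10⁹)(6.25×10⁻¹²)(3.00×10⁻⁹)/(0.340)⁴ = 7.568×10⁻⁸ N.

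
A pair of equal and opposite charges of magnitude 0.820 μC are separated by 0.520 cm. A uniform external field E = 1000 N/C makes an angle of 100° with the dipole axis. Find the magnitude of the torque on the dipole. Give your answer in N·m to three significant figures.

τ ≈ 4.20×10⁻⁶ N·m

Dipole moment p = qd = (8.20×10⁻⁷ C)(0.00520 m) = 4.264×10⁻⁹ C·m.
Torque on an electric dipole: τ = pE sinθ.
τ = (4.264×10⁻⁹)(1000)·sin100° = 4.199×10⁻⁶ N·m.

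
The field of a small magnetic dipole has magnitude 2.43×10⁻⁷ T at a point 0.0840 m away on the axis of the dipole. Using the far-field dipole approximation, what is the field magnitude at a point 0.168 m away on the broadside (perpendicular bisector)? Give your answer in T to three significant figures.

B ≈ 1.52×10⁻⁸ T

Dipole fields scale as 1/r³ in the far field.
The axial field is twice the equatorial field at the same r, so the geometry factor is 1/2.
B₂ = B₁ · (1/2) · (r₁/r₂)³ = 2.43×10⁻⁷ · 0.5 · (0.0840/0.168)³.
(r₁/r₂)³ = (0.5)³ = 0.125.
B₂ ≈ 1.519×10⁻⁸ T.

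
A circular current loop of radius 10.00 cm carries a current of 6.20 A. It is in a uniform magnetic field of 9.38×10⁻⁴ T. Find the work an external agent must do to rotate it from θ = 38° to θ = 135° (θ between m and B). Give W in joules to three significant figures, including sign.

Magnetic moment m = IA = Iπa² = (6.20)·π·(0.100)² = 0.1948 A·m².
W_ext = ΔU = −mB cosθ₂ + mB cosθ₁ = mB(cosθ₁ − cosθ₂).
W = (0.1948)(9.38×10⁻⁴)·(cos38° − cos135°) = (1.827×10⁻⁴)·(+1.4951) = 2.732×10⁻⁴ J.

W ≈ 2.73×10⁻⁴ J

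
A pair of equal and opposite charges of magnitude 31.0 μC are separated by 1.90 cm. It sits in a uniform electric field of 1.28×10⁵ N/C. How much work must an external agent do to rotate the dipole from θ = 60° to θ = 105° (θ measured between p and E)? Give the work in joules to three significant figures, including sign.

W ≈ 0.0572 J

Dipole moment p = qd = (3.10×10⁻⁵ C)(0.0190 m) = 5.89×10⁻⁷ C·m.
W_ext = ΔU = U(θ₂) − U(θ₁) = −pE cosθ₂ − (−pE cosθ₁) = pE(cosθ₁ − cosθ₂).
W = (5.89×10⁻⁷)(1.28×10⁵)·(cos60° − cos105°) = (0.07539)·(+0.7588) = 0.05721 J.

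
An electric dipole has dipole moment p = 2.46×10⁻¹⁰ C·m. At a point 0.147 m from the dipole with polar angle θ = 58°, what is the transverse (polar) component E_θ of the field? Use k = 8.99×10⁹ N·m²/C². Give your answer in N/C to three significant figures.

E_θ ≈ 590 N/C

For a dipole, E_θ = (kp sinθ)/r³.
kp/r³ = (8.99×10⁹)(2.46×10⁻¹⁰)/(0.147)³ = 696.2 N/C.
E_θ = 696.2·sin58° = 590.4 N/C.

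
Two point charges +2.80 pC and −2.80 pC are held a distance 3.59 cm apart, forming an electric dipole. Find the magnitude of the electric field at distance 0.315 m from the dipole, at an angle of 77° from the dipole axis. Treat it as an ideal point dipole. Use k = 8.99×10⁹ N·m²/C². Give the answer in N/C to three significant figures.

Dipole moment p = qd = (2.80×10⁻¹² C)(0.0359 m) = 1.005×10⁻¹³ C·m.
At angle θ the dipole field magnitude is E = (kp/r³)·√(1 + 3cos²θ).
kp/r³ = (8.99×10⁹)(1.005×10⁻¹³) / (0.315)³ = 0.02891 N/C.
√(1 + 3cos²77°) = √(1 + 3·0.0506) = √1.1518 ≈ 1.0732.
E ≈ 0.02891 × 1.073 = 0.03102 N/C.

E ≈ 0.0310 N/C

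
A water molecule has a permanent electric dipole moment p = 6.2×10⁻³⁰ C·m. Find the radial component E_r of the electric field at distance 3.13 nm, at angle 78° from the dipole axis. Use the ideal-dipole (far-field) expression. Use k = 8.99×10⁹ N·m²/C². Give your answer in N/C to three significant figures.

For a dipole, E_r = (2kp cosθ)/r³.
kp/r³ = (8.99×10⁹)(6.20×10⁻³⁰)/(3.13×10⁻⁹)³ = 1.818×10⁶ N/C.
E_r = 2·1.818×10⁶·cos78° = 7.558×10⁵ N/C.

E_r ≈ 7.56×10⁵ N/C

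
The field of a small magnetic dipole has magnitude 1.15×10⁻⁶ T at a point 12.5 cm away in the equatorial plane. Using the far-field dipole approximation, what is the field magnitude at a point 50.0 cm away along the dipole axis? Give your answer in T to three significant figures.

B ≈ 3.59×10⁻⁸ T

Dipole fields scale as 1/r³ in the far field.
The axial field is twice the equatorial field at the same r, so the geometry factor is 2/1.
B₂ = B₁ · (2/1) · (r₁/r₂)³ = 1.15×10⁻⁶ · 2 · (12.5/50.0)³.
(r₁/r₂)³ = (0.25)³ = 0.01562.
B₂ ≈ 3.594×10⁻⁸ T.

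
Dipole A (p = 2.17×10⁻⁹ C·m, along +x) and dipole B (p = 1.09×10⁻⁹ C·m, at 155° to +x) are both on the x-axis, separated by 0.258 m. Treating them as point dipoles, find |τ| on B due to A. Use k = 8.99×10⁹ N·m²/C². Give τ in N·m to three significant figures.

τ ≈ 1.05×10⁻⁶ N·m

The second dipole sits on the axis of the first, so the field there is axial: E₁ = 2kp₁/r³ along +x.
E₁ = 2(8.99×10⁹)(2.17×10⁻⁹)/(0.258)³ = 2272 N/C.
Torque on the second dipole: τ = p₂ E₁ sinθ.
τ = (1.09×10⁻⁹)(2272)·sin155° = 1.047×10⁻⁶ N·m.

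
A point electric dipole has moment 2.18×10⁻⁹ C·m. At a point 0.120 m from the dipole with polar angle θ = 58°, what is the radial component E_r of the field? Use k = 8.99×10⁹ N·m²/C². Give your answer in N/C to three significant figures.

For a dipole, E_r = (2kp cosθ)/r³.
kp/r³ = (8.99×10⁹)(2.18×10⁻⁹)/(0.120)³ = 1.134×10⁴ N/C.
E_r = 2·1.134×10⁴·cos58° = 1.202×10⁴ N/C.

E_r ≈ 1.20×10⁴ N/C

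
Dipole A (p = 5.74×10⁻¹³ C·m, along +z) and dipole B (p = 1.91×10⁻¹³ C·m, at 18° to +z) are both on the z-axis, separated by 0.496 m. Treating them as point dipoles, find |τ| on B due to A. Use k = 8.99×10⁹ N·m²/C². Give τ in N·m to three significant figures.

τ ≈ 4.99×10⁻¹⁵ N·m

The second dipole sits on the axis of the first, so the field there is axial: E₁ = 2kp₁/r³ along +z.
E₁ = 2(8.99×10⁹)(5.74×10⁻¹³)/(0.496)³ = 0.08458 N/C.
Torque on the second dipole: τ = p₂ E₁ sinθ.
τ = (1.91×10⁻¹³)(0.08458)·sin18° = 4.992×10⁻¹⁵ N·m.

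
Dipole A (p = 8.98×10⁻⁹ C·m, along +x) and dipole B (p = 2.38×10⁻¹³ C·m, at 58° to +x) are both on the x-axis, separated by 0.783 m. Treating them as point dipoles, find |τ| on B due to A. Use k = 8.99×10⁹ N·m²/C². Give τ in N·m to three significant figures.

The second dipole sits on the axis of the first, so the field there is axial: E₁ = 2kp₁/r³ along +x.
E₁ = 2(8.99×10⁹)(8.98×10⁻⁹)/(0.783)³ = 336.3 N/C.
Torque on the second dipole: τ = p₂ E₁ sinθ.
τ = (2.38×10⁻¹³)(336.3)·sin58° = 6.789×10⁻¹¹ N·m.

τ ≈ 6.79×10⁻¹¹ N·m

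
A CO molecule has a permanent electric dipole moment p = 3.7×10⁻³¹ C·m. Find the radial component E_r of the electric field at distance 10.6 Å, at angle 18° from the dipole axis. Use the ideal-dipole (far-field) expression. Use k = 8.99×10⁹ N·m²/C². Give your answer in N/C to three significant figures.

E_r ≈ 5.31×10⁶ N/C

For a dipole, E_r = (2kp cosθ)/r³.
kp/r³ = (8.99×10⁹)(3.70×10⁻³¹)/(1.06×10⁻⁹)³ = 2.793×10⁶ N/C.
E_r = 2·2.793×10⁶·cos18° = 5.312×10⁶ N/C.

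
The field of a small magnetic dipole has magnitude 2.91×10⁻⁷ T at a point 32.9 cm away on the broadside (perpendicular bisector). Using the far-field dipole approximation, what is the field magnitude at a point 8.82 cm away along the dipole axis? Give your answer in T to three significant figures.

B ≈ 3.02×10⁻⁵ T

Dipole fields scale as 1/r³ in the far field.
The axial field is twice the equatorial field at the same r, so the geometry factor is 2/1.
B₂ = B₁ · (2/1) · (r₁/r₂)³ = 2.91×10⁻⁷ · 2 · (32.9/8.82)³.
(r₁/r₂)³ = (3.73)³ = 51.9.
B₂ ≈ 3.021×10⁻⁵ T.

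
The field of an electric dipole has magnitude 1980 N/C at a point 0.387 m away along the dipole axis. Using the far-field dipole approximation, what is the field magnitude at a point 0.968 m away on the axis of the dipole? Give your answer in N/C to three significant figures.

E ≈ 127 N/C

Dipole fields scale as 1/r³ in the far field; the geometry is the same at both points.
E₂ = E₁ · (r₁/r₂)³ = 1980 · (0.387/0.968)³.
(r₁/r₂)³ = (0.3998)³ = 0.0639.
E₂ ≈ 126.5 N/C.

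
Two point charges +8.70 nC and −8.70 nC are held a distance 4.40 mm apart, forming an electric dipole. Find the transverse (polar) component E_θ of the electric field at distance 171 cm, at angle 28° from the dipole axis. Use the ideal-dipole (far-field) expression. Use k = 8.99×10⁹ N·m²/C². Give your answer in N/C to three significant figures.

Dipole moment p = qd = (8.70×10⁻⁹ C)(0.00440 m) = 3.828×10⁻¹¹ C·m.
For a dipole, E_θ = (kp sinθ)/r³.
kp/r³ = (8.99×10⁹)(3.828×10⁻¹¹)/(1.71)³ = 0.06882 N/C.
E_θ = 0.06882·sin28° = 0.03231 N/C.

E_θ ≈ 0.0323 N/C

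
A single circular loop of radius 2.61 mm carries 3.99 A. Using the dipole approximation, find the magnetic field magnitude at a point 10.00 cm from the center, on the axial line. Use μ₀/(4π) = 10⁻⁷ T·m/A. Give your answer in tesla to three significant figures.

B ≈ 1.71×10⁻⁸ T

Magnetic moment m = IA = Iπa² = (3.99)·π·(0.00261)² = 8.539×10⁻⁵ A·m².
On axis B = (μ₀/4π)·2m/r³.
B = 2·(10⁻⁷)·(8.539×10⁻⁵) / (0.100)³ = 1.708×10⁻⁸ T.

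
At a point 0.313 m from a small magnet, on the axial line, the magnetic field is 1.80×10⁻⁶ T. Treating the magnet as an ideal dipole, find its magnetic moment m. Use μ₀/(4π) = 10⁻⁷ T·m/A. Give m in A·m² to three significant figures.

m ≈ 0.276 A·m²

On axis B = (μ₀/4π)·2m/r³, so m = Br³·4π/(μ₀·2).
m = (1.80×10⁻⁶)·(0.313)³ / (2·10⁻⁷) = 0.2760 A·m².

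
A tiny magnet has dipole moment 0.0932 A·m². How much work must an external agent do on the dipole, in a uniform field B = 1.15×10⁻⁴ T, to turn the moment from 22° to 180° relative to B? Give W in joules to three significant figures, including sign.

W ≈ 2.07×10⁻⁵ J

W_ext = ΔU = −mB cosθ₂ + mB cosθ₁ = mB(cosθ₁ − cosθ₂).
W = (0.0932)(1.15×10⁻⁴)·(cos22° − cos180°) = (1.072×10⁻⁵)·(+1.9272) = 2.066×10⁻⁵ J.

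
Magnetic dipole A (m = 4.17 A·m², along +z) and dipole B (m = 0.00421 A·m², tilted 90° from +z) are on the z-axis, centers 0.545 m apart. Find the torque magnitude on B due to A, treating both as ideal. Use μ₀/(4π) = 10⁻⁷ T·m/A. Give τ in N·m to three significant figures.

Dipole B is on the axis of dipole A, so B₁ there is axial: B₁ = (μ₀/4π)·2m₁/r³ along +z.
B₁ = 2(10⁻⁷)(4.17)/(0.545)³ = 5.152×10⁻⁶ T.
τ = m₂ B₁ sinθ.
τ = (0.00421)(5.152×10⁻⁶)·sin90° = 2.169×10⁻⁸ N·m.

τ ≈ 2.17×10⁻⁸ N·m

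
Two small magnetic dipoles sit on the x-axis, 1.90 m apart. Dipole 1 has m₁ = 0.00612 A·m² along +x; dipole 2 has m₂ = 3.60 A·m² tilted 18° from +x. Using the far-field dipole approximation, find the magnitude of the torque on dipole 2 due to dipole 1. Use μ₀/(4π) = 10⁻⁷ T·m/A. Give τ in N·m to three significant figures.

τ ≈ 1.99×10⁻¹⁰ N·m

Dipole B is on the axis of dipole A, so B₁ there is axial: B₁ = (μ₀/4π)·2m₁/r³ along +x.
B₁ = 2(10⁻⁷)(0.00612)/(1.90)³ = 1.785×10⁻¹⁰ T.
τ = m₂ B₁ sinθ.
τ = (3.60)(1.785×10⁻¹⁰)·sin18° = 1.985×10⁻¹⁰ N·m.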